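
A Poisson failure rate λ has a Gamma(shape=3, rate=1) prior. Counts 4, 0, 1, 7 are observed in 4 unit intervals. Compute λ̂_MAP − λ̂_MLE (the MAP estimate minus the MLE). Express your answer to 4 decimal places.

MAP − MLE = -0.2000

Σxᵢ = 12. Posterior is Gamma(15, 5); MAP = (15−1)/5 = 14/5 ≈ 2.80000.
MLE = x̄ = 12/4 ≈ 3.00000.
Difference = 14/5 − 12/4 = -1/5 ≈ -0.2000.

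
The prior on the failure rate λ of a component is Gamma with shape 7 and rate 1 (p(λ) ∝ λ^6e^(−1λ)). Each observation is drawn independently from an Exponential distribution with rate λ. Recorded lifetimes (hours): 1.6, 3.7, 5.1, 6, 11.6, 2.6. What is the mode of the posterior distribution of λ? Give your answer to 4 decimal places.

λ̂_MAP = 0.3797

The Exponential(rate=λ) likelihood is ∝ λ^n e^(−λΣtᵢ). Here n = 6 and Σtᵢ = 1.6 + 3.7 + 5.1 + 6 + 11.6 + 2.6 = 30.6.
Posterior ∝ λ^6e^(−1λ) · λ^6e^(−30.6λ) = λ^12e^(−31.6λ), i.e. Gamma(13, 31.6).
Mode = (a−1)/b = 12/31.6 ≈ 0.3797.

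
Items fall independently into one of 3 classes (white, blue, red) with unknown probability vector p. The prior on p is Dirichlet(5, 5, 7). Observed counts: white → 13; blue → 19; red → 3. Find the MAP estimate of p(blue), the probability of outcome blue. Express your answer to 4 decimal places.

MAP estimate of p(blue) = 0.4694

The posterior is Dirichlet(αᵢ + nᵢ) = Dirichlet(18, 24, 10).
For a Dirichlet(a₁,…,a_K) with all aᵢ > 1, the mode has j-th component (aⱼ − 1)/(Σaᵢ − K).
Here Σaᵢ = 52 and K = 3, so p(blue) = (24 − 1)/(52 − 3) = 23/49 ≈ 0.4694.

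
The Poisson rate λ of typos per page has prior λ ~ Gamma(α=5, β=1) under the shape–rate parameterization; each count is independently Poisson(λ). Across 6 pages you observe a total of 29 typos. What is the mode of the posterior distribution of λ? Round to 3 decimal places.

Σxᵢ = 29, n = 6.
Posterior ∝ λ^4e^(−1λ) · λ^29e^(−6λ) = λ^33e^(−7λ), i.e. Gamma(shape=34, rate=7).
The mode of a Gamma(a, b) with a ≥ 1 (shape–rate) is (a−1)/b = 33/7 ≈ 4.714.

λ̂_MAP = 4.714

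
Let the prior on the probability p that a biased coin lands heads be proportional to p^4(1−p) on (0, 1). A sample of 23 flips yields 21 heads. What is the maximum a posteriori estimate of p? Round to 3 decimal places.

The prior density ∝ p^4(1−p)^1 is the kernel of Beta(5, 2).
Data: 21 successes in 23 trials. The binomial likelihood contributes p^21(1−p)^2, so the posterior is Beta(5+21, 2+2) = Beta(26, 4).
For Beta(a, b) with a, b > 1 the mode is (a−1)/(a+b−2) = 25/28 ≈ 0.893.

p̂_MAP = 0.893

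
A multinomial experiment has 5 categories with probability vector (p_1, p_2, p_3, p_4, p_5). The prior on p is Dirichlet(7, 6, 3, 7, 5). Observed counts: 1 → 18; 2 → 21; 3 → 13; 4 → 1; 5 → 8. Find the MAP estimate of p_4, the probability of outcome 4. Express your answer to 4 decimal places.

The posterior is Dirichlet(αᵢ + nᵢ) = Dirichlet(25, 27, 16, 8, 13).
For a Dirichlet(a₁,…,a_K) with all aᵢ > 1, the mode has j-th component (aⱼ − 1)/(Σaᵢ − K).
Here Σaᵢ = 89 and K = 5, so p_4 = (8 − 1)/(89 − 5) = 7/84 ≈ 0.0833.

MAP estimate: 0.0833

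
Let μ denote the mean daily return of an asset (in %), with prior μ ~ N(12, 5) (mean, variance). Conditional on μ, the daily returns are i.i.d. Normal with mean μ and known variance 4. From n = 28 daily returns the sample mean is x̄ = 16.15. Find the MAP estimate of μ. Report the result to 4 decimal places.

μ̂_MAP = 16.0347

n = 28, x̄ = 16.15.
For a Normal prior and Normal likelihood with known variance, the posterior is Normal; its mode equals its mean, the precision-weighted average.
Prior precision 1/σ₀² = 1/5 = 0.2; data precision n/σ² = 28/4 = 7.
μ̂ = (0.2·12 + 7·16.15) / (0.2 + 7) = 115.45/7.2 = 2309/144 ≈ 16.0347.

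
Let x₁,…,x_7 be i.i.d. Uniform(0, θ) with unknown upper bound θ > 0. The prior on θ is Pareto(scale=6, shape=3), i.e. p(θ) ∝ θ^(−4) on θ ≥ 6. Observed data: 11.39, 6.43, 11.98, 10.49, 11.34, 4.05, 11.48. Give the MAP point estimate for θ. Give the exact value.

The Uniform(0, θ) likelihood is θ^(−n) for θ ≥ max(xᵢ), zero otherwise. Here max(xᵢ) = 11.98.
Posterior ∝ θ^(−4) · θ^(−7) = θ^(−11) on θ ≥ max(6, 11.98) = 11.98.
This density is strictly decreasing in θ, so the posterior mode lies at the lower boundary of the support.

θ̂_MAP = 11.98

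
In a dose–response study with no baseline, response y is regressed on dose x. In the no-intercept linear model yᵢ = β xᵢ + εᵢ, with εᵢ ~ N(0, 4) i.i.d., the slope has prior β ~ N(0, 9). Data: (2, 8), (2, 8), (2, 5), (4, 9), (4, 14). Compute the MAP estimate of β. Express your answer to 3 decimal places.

log p(β | y) = −Σ(yᵢ − βxᵢ)²/(2·4) − β²/(2·9) + const.
Setting the derivative to zero: Σxᵢ(yᵢ − βxᵢ)/4 − β/9 = 0, so β = Σxᵢyᵢ / (Σxᵢ² + σ²/τ²).
Σxᵢyᵢ = 2·8 + 2·8 + 2·5 + 4·9 + 4·14 = 134; Σxᵢ² = 44; σ²/τ² = 4/9.
β̂_MAP = 134 / (44 + 4/9) = 134/(400/9) = 603/200 ≈ 3.015.

β̂_MAP = 3.015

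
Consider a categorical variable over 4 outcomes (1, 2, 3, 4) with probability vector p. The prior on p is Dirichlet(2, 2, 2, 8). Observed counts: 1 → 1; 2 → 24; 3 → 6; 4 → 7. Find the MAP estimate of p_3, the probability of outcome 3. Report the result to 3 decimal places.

The posterior is Dirichlet(αᵢ + nᵢ) = Dirichlet(3, 26, 8, 15).
For a Dirichlet(a₁,…,a_K) with all aᵢ > 1, the mode has j-th component (aⱼ − 1)/(Σaᵢ − K).
Here Σaᵢ = 52 and K = 4, so p_3 = (8 − 1)/(52 − 4) = 7/48 ≈ 0.146.

MAP estimate: 0.146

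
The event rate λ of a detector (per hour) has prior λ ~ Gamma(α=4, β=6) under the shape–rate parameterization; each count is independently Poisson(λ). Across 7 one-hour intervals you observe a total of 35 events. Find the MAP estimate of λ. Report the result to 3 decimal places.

Σxᵢ = 35, n = 7.
Posterior ∝ λ^3e^(−6λ) · λ^35e^(−7λ) = λ^38e^(−13λ), i.e. Gamma(shape=39, rate=13).
The mode of a Gamma(a, b) with a ≥ 1 (shape–rate) is (a−1)/b = 38/13 ≈ 2.923.

λ̂_MAP = 2.923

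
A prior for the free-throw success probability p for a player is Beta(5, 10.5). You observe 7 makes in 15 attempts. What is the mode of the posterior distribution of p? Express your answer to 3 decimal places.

Prior: Beta(5, 10.5).
Data: 7 successes in 15 trials. The binomial likelihood contributes p^7(1−p)^8, so the posterior is Beta(5+7, 10.5+8) = Beta(12, 18.5).
For Beta(a, b) with a, b > 1 the mode is (a−1)/(a+b−2) = 11/28.5 ≈ 0.386.

p̂_MAP = 0.386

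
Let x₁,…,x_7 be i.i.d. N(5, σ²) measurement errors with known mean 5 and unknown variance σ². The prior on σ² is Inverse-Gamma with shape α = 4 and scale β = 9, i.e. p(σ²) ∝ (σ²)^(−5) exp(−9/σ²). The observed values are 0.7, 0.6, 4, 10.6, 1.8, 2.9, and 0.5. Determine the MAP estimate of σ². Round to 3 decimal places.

Sum of squared deviations about the known mean: SS = (0.7−5)² + (0.6−5)² + (4−5)² + (10.6−5)² + (1.8−5)² + (2.9−5)² + (0.5−5)² = 105.11.
The Normal likelihood contributes (σ²)^(−n/2) exp(−SS/(2σ²)), so the posterior is Inverse-Gamma(α + n/2, β + SS/2) = Inverse-Gamma(7.5, 61.555).
The mode of Inverse-Gamma(a, b) is b/(a+1) = 61.555/8.5 ≈ 7.242.

σ̂²_MAP = 7.242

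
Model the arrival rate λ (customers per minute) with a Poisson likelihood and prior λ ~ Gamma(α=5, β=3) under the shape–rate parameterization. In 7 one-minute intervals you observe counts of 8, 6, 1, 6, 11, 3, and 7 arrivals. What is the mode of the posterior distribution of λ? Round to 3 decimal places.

λ̂_MAP = 4.600

Σxᵢ = 8+6+1+6+11+3+7 = 42, with n = 7.
Posterior ∝ λ^4e^(−3λ) · λ^42e^(−7λ) = λ^46e^(−10λ), i.e. Gamma(shape=47, rate=10).
The mode of a Gamma(a, b) with a ≥ 1 (shape–rate) is (a−1)/b = 46/10 ≈ 4.600.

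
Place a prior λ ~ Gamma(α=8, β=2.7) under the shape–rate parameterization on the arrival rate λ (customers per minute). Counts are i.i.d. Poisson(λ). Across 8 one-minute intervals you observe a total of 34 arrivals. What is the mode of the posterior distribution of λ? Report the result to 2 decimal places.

λ̂_MAP = 3.83

Σxᵢ = 34, n = 8.
Posterior ∝ λ^7e^(−2.7λ) · λ^34e^(−8λ) = λ^41e^(−10.7λ), i.e. Gamma(shape=42, rate=10.7).
The mode of a Gamma(a, b) with a ≥ 1 (shape–rate) is (a−1)/b = 41/10.7 ≈ 3.83.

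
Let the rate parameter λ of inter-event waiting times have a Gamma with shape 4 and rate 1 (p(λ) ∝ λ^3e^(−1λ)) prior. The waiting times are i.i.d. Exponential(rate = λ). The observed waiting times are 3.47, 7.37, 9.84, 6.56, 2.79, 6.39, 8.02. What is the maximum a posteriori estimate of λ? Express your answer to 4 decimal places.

The Exponential(rate=λ) likelihood is ∝ λ^n e^(−λΣtᵢ). Here n = 7 and Σtᵢ = 3.47 + 7.37 + 9.84 + 6.56 + 2.79 + 6.39 + 8.02 = 44.44.
Posterior ∝ λ^3e^(−1λ) · λ^7e^(−44.44λ) = λ^10e^(−45.44λ), i.e. Gamma(11, 45.44).
Mode = (a−1)/b = 10/45.44 ≈ 0.2201.

λ̂_MAP = 0.2201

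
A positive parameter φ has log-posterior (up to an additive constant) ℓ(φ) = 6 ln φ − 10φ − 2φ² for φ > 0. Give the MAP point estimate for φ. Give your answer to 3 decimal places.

ℓ'(φ) = 6/φ − 10 − 4φ. Setting this to zero and multiplying by φ: 4φ² + 10φ − 6 = 0.
φ = (−10 + √(10² + 4·4·6)) / (2·4) = (−10 + √196) / 8 = (−10 + 14)/8 = 1/2.
ℓ''(φ) = −6/φ² − 4 < 0, confirming a maximum.

φ̂_MAP = 0.500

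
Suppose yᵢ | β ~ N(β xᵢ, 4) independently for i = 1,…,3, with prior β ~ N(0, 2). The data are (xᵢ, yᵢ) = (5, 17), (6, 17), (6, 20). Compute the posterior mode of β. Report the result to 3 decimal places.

log p(β | y) = −Σ(yᵢ − βxᵢ)²/(2·4) − β²/(2·2) + const.
Setting the derivative to zero: Σxᵢ(yᵢ − βxᵢ)/4 − β/2 = 0, so β = Σxᵢyᵢ / (Σxᵢ² + σ²/τ²).
Σxᵢyᵢ = 5·17 + 6·17 + 6·20 = 307; Σxᵢ² = 97; σ²/τ² = 2.
β̂_MAP = 307 / (97 + 2) = 307/99 ≈ 3.101.

β̂_MAP = 3.101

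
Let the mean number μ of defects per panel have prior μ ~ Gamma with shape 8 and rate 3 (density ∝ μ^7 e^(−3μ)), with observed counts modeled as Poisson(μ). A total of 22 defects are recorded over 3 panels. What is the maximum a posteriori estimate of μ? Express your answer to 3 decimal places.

Σxᵢ = 22, n = 3.
Posterior ∝ μ^7e^(−3μ) · μ^22e^(−3μ) = μ^29e^(−6μ), i.e. Gamma(shape=30, rate=6).
The mode of a Gamma(a, b) with a ≥ 1 (shape–rate) is (a−1)/b = 29/6 ≈ 4.833.

μ̂_MAP = 4.833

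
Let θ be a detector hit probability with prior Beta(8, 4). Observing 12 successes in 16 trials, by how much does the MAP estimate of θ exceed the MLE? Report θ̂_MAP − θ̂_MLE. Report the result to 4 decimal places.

Posterior is Beta(20, 8); MAP = (20−1)/(28−2) = 19/26 ≈ 0.73077.
MLE ignores the prior: θ̂_MLE = k/n = 12/16 ≈ 0.75000.
Difference = 19/26 − 12/16 = -1/52 ≈ -0.0192.

MAP − MLE = -0.0192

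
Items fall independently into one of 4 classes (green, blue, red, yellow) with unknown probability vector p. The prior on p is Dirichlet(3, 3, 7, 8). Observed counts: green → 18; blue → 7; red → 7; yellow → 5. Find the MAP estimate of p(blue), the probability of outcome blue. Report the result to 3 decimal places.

The posterior is Dirichlet(αᵢ + nᵢ) = Dirichlet(21, 10, 14, 13).
For a Dirichlet(a₁,…,a_K) with all aᵢ > 1, the mode has j-th component (aⱼ − 1)/(Σaᵢ − K).
Here Σaᵢ = 58 and K = 4, so p(blue) = (10 − 1)/(58 − 4) = 9/54 ≈ 0.167.

MAP estimate of p(blue) = 0.167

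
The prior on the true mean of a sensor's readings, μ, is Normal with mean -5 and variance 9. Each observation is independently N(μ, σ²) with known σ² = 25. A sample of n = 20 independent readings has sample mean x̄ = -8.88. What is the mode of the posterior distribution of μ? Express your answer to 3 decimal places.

n = 20, x̄ = -8.88.
For a Normal prior and Normal likelihood with known variance, the posterior is Normal; its mode equals its mean, the precision-weighted average.
Prior precision 1/σ₀² = 1/9; data precision n/σ² = 20/25 = 0.8.
μ̂ = ((1/9)·(-5) + 0.8·(-8.88)) / (1/9 + 0.8) = (-8617/1125)/(41/45) = -8617/1025 ≈ -8.407.

μ̂_MAP = -8.407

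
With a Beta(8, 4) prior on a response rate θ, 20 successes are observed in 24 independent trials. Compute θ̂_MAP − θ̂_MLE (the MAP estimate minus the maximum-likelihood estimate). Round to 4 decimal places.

MAP − MLE = -0.0392

Posterior is Beta(28, 8); MAP = (28−1)/(36−2) = 27/34 ≈ 0.79412.
MLE ignores the prior: θ̂_MLE = k/n = 20/24 ≈ 0.83333.
Difference = 27/34 − 20/24 = -2/51 ≈ -0.0392.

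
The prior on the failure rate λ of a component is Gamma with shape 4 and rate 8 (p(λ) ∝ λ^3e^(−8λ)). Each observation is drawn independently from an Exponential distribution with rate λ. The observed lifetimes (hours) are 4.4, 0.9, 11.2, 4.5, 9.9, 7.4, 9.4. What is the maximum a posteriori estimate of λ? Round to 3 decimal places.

The Exponential(rate=λ) likelihood is ∝ λ^n e^(−λΣtᵢ). Here n = 7 and Σtᵢ = 4.4 + 0.9 + 11.2 + 4.5 + 9.9 + 7.4 + 9.4 = 47.7.
Posterior ∝ λ^3e^(−8λ) · λ^7e^(−47.7λ) = λ^10e^(−55.7λ), i.e. Gamma(11, 55.7).
Mode = (a−1)/b = 10/55.7 ≈ 0.180.

λ̂_MAP = 0.180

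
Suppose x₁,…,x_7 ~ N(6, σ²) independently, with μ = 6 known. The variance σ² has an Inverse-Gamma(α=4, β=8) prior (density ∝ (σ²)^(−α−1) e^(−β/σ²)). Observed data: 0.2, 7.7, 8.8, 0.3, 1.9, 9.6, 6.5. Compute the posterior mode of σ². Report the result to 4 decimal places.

σ̂²_MAP = 7.2282

Sum of squared deviations about the known mean: SS = (0.2−6)² + (7.7−6)² + (8.8−6)² + (0.3−6)² + (1.9−6)² + (9.6−6)² + (6.5−6)² = 106.88.
The Normal likelihood contributes (σ²)^(−n/2) exp(−SS/(2σ²)), so the posterior is Inverse-Gamma(α + n/2, β + SS/2) = Inverse-Gamma(7.5, 61.44).
The mode of Inverse-Gamma(a, b) is b/(a+1) = 61.44/8.5 ≈ 7.2282.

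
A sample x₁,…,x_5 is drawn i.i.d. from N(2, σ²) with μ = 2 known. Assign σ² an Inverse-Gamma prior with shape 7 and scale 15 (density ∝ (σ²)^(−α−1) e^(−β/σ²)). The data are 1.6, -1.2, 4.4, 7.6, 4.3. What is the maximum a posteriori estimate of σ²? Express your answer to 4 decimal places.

σ̂²_MAP = 3.9433

Sum of squared deviations about the known mean: SS = (1.6−2)² + (-1.2−2)² + (4.4−2)² + (7.6−2)² + (4.3−2)² = 52.81.
The Normal likelihood contributes (σ²)^(−n/2) exp(−SS/(2σ²)), so the posterior is Inverse-Gamma(α + n/2, β + SS/2) = Inverse-Gamma(9.5, 41.405).
The mode of Inverse-Gamma(a, b) is b/(a+1) = 41.405/10.5 ≈ 3.9433.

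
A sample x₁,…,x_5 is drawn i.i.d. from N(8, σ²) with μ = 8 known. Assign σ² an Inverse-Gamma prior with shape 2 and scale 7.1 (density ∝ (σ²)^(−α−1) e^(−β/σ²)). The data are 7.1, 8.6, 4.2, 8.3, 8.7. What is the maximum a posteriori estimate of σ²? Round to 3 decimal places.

Sum of squared deviations about the known mean: SS = (7.1−8)² + (8.6−8)² + (4.2−8)² + (8.3−8)² + (8.7−8)² = 16.19.
The Normal likelihood contributes (σ²)^(−n/2) exp(−SS/(2σ²)), so the posterior is Inverse-Gamma(α + n/2, β + SS/2) = Inverse-Gamma(4.5, 15.195).
The mode of Inverse-Gamma(a, b) is b/(a+1) = 15.195/5.5 ≈ 2.763.

σ̂²_MAP = 2.763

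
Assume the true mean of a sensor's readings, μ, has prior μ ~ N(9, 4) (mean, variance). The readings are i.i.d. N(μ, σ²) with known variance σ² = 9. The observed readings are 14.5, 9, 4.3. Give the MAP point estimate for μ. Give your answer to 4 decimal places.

μ̂_MAP = 9.1524

n = 3; x̄ = (14.5 + 9 + 4.3)/3 = 27.8/3 = 139/15 ≈ 9.2667.
For a Normal prior and Normal likelihood with known variance, the posterior is Normal; its mode equals its mean, the precision-weighted average.
Prior precision 1/σ₀² = 1/4 = 0.25; data precision n/σ² = 3/9 = 1/3.
μ̂ = (0.25·9 + (1/3)·(139/15)) / (0.25 + 1/3) = (961/180)/(7/12) = 961/105 ≈ 9.1524.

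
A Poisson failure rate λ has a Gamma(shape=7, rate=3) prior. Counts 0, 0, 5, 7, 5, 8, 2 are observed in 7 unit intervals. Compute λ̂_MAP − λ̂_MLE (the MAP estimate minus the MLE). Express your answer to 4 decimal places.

Σxᵢ = 27. Posterior is Gamma(34, 10); MAP = (34−1)/10 = 33/10 ≈ 3.30000.
MLE = x̄ = 27/7 ≈ 3.85714.
Difference = 33/10 − 27/7 = -39/70 ≈ -0.5571.

MAP − MLE = -0.5571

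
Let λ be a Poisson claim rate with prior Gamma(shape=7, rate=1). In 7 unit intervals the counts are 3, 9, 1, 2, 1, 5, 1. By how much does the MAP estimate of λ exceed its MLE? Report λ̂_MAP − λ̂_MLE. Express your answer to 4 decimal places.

Σxᵢ = 22. Posterior is Gamma(29, 8); MAP = (29−1)/8 = 28/8 ≈ 3.50000.
MLE = x̄ = 22/7 ≈ 3.14286.
Difference = 28/8 − 22/7 = 5/14 ≈ 0.3571.

MAP − MLE = 0.3571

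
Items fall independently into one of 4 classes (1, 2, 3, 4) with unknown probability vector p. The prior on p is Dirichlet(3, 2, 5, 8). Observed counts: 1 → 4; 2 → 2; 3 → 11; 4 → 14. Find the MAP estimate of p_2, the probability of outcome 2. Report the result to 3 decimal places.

The posterior is Dirichlet(αᵢ + nᵢ) = Dirichlet(7, 4, 16, 22).
For a Dirichlet(a₁,…,a_K) with all aᵢ > 1, the mode has j-th component (aⱼ − 1)/(Σaᵢ − K).
Here Σaᵢ = 49 and K = 4, so p_2 = (4 − 1)/(49 − 4) = 3/45 ≈ 0.067.

MAP estimate: 0.067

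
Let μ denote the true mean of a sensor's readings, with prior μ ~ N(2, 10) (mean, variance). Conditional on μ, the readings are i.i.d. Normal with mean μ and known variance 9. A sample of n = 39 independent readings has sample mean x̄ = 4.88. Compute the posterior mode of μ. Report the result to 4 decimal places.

μ̂_MAP = 4.8150

n = 39, x̄ = 4.88.
For a Normal prior and Normal likelihood with known variance, the posterior is Normal; its mode equals its mean, the precision-weighted average.
Prior precision 1/σ₀² = 1/10 = 0.1; data precision n/σ² = 39/9 = 13/3.
μ̂ = (0.1·2 + (13/3)·4.88) / (0.1 + 13/3) = (1601/75)/(133/30) = 3202/665 ≈ 4.8150.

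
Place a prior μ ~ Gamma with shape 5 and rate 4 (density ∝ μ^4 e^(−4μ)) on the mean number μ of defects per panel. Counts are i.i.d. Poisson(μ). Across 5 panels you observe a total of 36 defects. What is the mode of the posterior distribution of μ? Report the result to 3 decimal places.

Σxᵢ = 36, n = 5.
Posterior ∝ μ^4e^(−4μ) · μ^36e^(−5μ) = μ^40e^(−9μ), i.e. Gamma(shape=41, rate=9).
The mode of a Gamma(a, b) with a ≥ 1 (shape–rate) is (a−1)/b = 40/9 ≈ 4.444.

μ̂_MAP = 4.444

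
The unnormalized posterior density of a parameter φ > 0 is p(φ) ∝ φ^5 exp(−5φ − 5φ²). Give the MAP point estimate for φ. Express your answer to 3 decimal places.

φ̂_MAP = 0.500

ℓ'(φ) = 5/φ − 5 − 10φ. Setting this to zero and multiplying by φ: 10φ² + 5φ − 5 = 0.
φ = (−5 + √(5² + 4·10·5)) / (2·10) = (−5 + √225) / 20 = (−5 + 15)/20 = 1/2.
ℓ''(φ) = −5/φ² − 10 < 0, confirming a maximum.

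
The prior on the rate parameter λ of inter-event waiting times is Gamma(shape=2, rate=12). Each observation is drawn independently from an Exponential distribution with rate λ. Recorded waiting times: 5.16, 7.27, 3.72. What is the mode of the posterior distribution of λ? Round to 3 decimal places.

λ̂_MAP = 0.142

The Exponential(rate=λ) likelihood is ∝ λ^n e^(−λΣtᵢ). Here n = 3 and Σtᵢ = 5.16 + 7.27 + 3.72 = 16.15.
Posterior ∝ λe^(−12λ) · λ^3e^(−16.15λ) = λ^4e^(−28.15λ), i.e. Gamma(5, 28.15).
Mode = (a−1)/b = 4/28.15 ≈ 0.142.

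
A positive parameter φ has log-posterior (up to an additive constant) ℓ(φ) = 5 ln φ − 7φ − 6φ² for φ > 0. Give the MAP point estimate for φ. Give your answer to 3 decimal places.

φ̂_MAP = 0.417

ℓ'(φ) = 5/φ − 7 − 12φ. Setting this to zero and multiplying by φ: 12φ² + 7φ − 5 = 0.
φ = (−7 + √(7² + 4·12·5)) / (2·12) = (−7 + √289) / 24 = (−7 + 17)/24 = 5/12.
ℓ''(φ) = −5/φ² − 12 < 0, confirming a maximum.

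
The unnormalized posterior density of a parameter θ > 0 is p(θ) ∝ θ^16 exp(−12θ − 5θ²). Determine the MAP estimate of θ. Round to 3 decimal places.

θ̂_MAP = 0.800

ℓ'(θ) = 16/θ − 12 − 10θ. Setting this to zero and multiplying by θ: 10θ² + 12θ − 16 = 0.
θ = (−12 + √(12² + 4·10·16)) / (2·10) = (−12 + √784) / 20 = (−12 + 28)/20 = 4/5.
ℓ''(θ) = −16/θ² − 10 < 0, confirming a maximum.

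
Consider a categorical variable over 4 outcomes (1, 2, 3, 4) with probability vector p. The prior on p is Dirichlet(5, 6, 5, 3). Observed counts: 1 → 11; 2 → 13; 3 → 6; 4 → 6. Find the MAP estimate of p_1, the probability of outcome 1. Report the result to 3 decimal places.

The posterior is Dirichlet(αᵢ + nᵢ) = Dirichlet(16, 19, 11, 9).
For a Dirichlet(a₁,…,a_K) with all aᵢ > 1, the mode has j-th component (aⱼ − 1)/(Σaᵢ − K).
Here Σaᵢ = 55 and K = 4, so p_1 = (16 − 1)/(55 − 4) = 15/51 ≈ 0.294.

MAP estimate: 0.294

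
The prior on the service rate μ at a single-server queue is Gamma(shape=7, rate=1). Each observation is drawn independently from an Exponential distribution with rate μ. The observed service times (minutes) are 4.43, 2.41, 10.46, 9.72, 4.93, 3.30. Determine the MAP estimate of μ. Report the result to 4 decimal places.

The Exponential(rate=μ) likelihood is ∝ μ^n e^(−μΣtᵢ). Here n = 6 and Σtᵢ = 4.43 + 2.41 + 10.46 + 9.72 + 4.93 + 3.30 = 35.25.
Posterior ∝ μ^6e^(−1μ) · μ^6e^(−35.25μ) = μ^12e^(−36.25μ), i.e. Gamma(13, 36.25).
Mode = (a−1)/b = 12/36.25 ≈ 0.3310.

μ̂_MAP = 0.3310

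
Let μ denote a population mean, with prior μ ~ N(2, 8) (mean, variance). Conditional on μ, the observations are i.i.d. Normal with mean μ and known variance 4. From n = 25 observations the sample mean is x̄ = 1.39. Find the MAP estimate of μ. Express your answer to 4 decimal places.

μ̂_MAP = 1.4020

n = 25, x̄ = 1.39.
For a Normal prior and Normal likelihood with known variance, the posterior is Normal; its mode equals its mean, the precision-weighted average.
Prior precision 1/σ₀² = 1/8 = 0.125; data precision n/σ² = 25/4 = 6.25.
μ̂ = (0.125·2 + 6.25·1.39) / (0.125 + 6.25) = 8.9375/6.375 = 143/102 ≈ 1.4020.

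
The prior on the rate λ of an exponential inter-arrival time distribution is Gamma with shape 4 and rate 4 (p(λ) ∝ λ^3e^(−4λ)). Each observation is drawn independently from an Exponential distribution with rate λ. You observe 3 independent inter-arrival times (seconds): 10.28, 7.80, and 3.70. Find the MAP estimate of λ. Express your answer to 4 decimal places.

λ̂_MAP = 0.2327

The Exponential(rate=λ) likelihood is ∝ λ^n e^(−λΣtᵢ). Here n = 3 and Σtᵢ = 10.28 + 7.80 + 3.70 = 21.78.
Posterior ∝ λ^3e^(−4λ) · λ^3e^(−21.78λ) = λ^6e^(−25.78λ), i.e. Gamma(7, 25.78).
Mode = (a−1)/b = 6/25.78 ≈ 0.2327.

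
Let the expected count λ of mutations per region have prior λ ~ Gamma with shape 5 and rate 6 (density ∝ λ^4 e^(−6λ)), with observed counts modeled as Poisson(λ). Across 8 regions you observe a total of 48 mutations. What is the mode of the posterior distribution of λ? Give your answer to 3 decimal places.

λ̂_MAP = 3.714

Σxᵢ = 48, n = 8.
Posterior ∝ λ^4e^(−6λ) · λ^48e^(−8λ) = λ^52e^(−14λ), i.e. Gamma(shape=53, rate=14).
The mode of a Gamma(a, b) with a ≥ 1 (shape–rate) is (a−1)/b = 52/14 ≈ 3.714.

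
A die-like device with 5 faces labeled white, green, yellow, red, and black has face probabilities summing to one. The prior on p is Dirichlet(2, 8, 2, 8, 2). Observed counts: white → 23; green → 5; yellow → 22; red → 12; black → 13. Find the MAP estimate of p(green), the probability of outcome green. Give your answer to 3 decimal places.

The posterior is Dirichlet(αᵢ + nᵢ) = Dirichlet(25, 13, 24, 20, 15).
For a Dirichlet(a₁,…,a_K) with all aᵢ > 1, the mode has j-th component (aⱼ − 1)/(Σaᵢ − K).
Here Σaᵢ = 97 and K = 5, so p(green) = (13 − 1)/(97 − 5) = 12/92 ≈ 0.130.

MAP estimate of p(green) = 0.130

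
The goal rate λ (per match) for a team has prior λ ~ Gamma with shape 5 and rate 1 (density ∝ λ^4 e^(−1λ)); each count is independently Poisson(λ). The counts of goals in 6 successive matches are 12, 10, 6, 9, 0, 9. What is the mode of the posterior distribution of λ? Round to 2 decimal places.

λ̂_MAP = 7.14

Σxᵢ = 12+10+6+9+0+9 = 46, with n = 6.
Posterior ∝ λ^4e^(−1λ) · λ^46e^(−6λ) = λ^50e^(−7λ), i.e. Gamma(shape=51, rate=7).
The mode of a Gamma(a, b) with a ≥ 1 (shape–rate) is (a−1)/b = 50/7 ≈ 7.14.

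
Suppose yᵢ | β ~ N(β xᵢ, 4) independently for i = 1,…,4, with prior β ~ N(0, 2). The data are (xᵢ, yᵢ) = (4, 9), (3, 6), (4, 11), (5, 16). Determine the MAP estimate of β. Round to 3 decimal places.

log p(β | y) = −Σ(yᵢ − βxᵢ)²/(2·4) − β²/(2·2) + const.
Setting the derivative to zero: Σxᵢ(yᵢ − βxᵢ)/4 − β/2 = 0, so β = Σxᵢyᵢ / (Σxᵢ² + σ²/τ²).
Σxᵢyᵢ = 4·9 + 3·6 + 4·11 + 5·16 = 178; Σxᵢ² = 66; σ²/τ² = 2.
β̂_MAP = 178 / (66 + 2) = 178/68 ≈ 2.618.

β̂_MAP = 2.618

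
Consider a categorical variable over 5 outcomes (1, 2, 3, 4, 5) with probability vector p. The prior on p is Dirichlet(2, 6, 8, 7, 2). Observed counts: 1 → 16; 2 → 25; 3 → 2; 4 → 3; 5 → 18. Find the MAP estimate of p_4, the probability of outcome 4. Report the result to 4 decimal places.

MAP estimate: 0.1071

The posterior is Dirichlet(αᵢ + nᵢ) = Dirichlet(18, 31, 10, 10, 20).
For a Dirichlet(a₁,…,a_K) with all aᵢ > 1, the mode has j-th component (aⱼ − 1)/(Σaᵢ − K).
Here Σaᵢ = 89 and K = 5, so p_4 = (10 − 1)/(89 − 5) = 9/84 ≈ 0.1071.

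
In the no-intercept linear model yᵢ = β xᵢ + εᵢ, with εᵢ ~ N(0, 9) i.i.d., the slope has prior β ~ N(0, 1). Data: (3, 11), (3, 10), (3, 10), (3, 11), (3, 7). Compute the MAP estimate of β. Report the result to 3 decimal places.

β̂_MAP = 2.722

log p(β | y) = −Σ(yᵢ − βxᵢ)²/(2·9) − β²/(2·1) + const.
Setting the derivative to zero: Σxᵢ(yᵢ − βxᵢ)/9 − β/1 = 0, so β = Σxᵢyᵢ / (Σxᵢ² + σ²/τ²).
Σxᵢyᵢ = 3·11 + 3·10 + 3·10 + 3·11 + 3·7 = 147; Σxᵢ² = 45; σ²/τ² = 9.
β̂_MAP = 147 / (45 + 9) = 147/54 ≈ 2.722.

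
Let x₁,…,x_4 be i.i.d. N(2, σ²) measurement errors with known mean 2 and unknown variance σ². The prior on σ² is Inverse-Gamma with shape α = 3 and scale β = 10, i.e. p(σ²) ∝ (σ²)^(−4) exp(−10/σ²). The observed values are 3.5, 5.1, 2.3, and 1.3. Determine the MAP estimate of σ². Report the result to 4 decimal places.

σ̂²_MAP = 2.7033

Sum of squared deviations about the known mean: SS = (3.5−2)² + (5.1−2)² + (2.3−2)² + (1.3−2)² = 12.44.
The Normal likelihood contributes (σ²)^(−n/2) exp(−SS/(2σ²)), so the posterior is Inverse-Gamma(α + n/2, β + SS/2) = Inverse-Gamma(5, 16.22).
The mode of Inverse-Gamma(a, b) is b/(a+1) = 16.22/6 ≈ 2.7033.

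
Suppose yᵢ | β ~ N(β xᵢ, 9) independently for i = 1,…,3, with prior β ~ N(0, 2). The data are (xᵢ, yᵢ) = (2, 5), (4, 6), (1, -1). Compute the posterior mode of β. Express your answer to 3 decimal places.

β̂_MAP = 1.294

log p(β | y) = −Σ(yᵢ − βxᵢ)²/(2·9) − β²/(2·2) + const.
Setting the derivative to zero: Σxᵢ(yᵢ − βxᵢ)/9 − β/2 = 0, so β = Σxᵢyᵢ / (Σxᵢ² + σ²/τ²).
Σxᵢyᵢ = 2·5 + 4·6 + 1·(-1) = 33; Σxᵢ² = 21; σ²/τ² = 4.5.
β̂_MAP = 33 / (21 + 4.5) = 33/25.5 ≈ 1.294.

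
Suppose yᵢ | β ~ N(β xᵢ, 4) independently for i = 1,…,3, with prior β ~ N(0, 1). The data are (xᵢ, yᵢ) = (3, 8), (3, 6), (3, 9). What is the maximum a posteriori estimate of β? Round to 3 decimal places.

log p(β | y) = −Σ(yᵢ − βxᵢ)²/(2·4) − β²/(2·1) + const.
Setting the derivative to zero: Σxᵢ(yᵢ − βxᵢ)/4 − β/1 = 0, so β = Σxᵢyᵢ / (Σxᵢ² + σ²/τ²).
Σxᵢyᵢ = 3·8 + 3·6 + 3·9 = 69; Σxᵢ² = 27; σ²/τ² = 4.
β̂_MAP = 69 / (27 + 4) = 69/31 ≈ 2.226.

β̂_MAP = 2.226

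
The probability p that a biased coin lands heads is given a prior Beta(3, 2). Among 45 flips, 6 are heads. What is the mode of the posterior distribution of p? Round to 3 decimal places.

Prior: Beta(3, 2).
Data: 6 successes in 45 trials. The binomial likelihood contributes p^6(1−p)^39, so the posterior is Beta(3+6, 2+39) = Beta(9, 41).
For Beta(a, b) with a, b > 1 the mode is (a−1)/(a+b−2) = 8/48 ≈ 0.167.

p̂_MAP = 0.167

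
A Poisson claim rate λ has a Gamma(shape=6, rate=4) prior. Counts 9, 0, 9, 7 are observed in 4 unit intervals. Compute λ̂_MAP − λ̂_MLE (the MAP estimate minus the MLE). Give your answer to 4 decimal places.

MAP − MLE = -2.5000

Σxᵢ = 25. Posterior is Gamma(31, 8); MAP = (31−1)/8 = 30/8 ≈ 3.75000.
MLE = x̄ = 25/4 ≈ 6.25000.
Difference = 30/8 − 25/4 = -5/2 ≈ -2.5000.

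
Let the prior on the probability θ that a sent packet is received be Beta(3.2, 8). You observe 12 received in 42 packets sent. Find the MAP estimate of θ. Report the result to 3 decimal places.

Prior: Beta(3.2, 8).
Data: 12 successes in 42 trials. The binomial likelihood contributes θ^12(1−θ)^30, so the posterior is Beta(3.2+12, 8+30) = Beta(15.2, 38).
For Beta(a, b) with a, b > 1 the mode is (a−1)/(a+b−2) = 14.2/51.2 ≈ 0.277.

θ̂_MAP = 0.277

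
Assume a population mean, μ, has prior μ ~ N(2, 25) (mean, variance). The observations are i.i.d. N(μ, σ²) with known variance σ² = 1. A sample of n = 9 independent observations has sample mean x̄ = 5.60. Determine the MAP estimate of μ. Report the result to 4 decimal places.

n = 9, x̄ = 5.60.
For a Normal prior and Normal likelihood with known variance, the posterior is Normal; its mode equals its mean, the precision-weighted average.
Prior precision 1/σ₀² = 1/25 = 0.04; data precision n/σ² = 9/1 = 9.
μ̂ = (0.04·2 + 9·5.6) / (0.04 + 9) = 50.48/9.04 = 631/113 ≈ 5.5841.

μ̂_MAP = 5.5841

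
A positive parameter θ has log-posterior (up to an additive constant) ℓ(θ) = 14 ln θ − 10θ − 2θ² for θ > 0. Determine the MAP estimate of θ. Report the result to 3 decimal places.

θ̂_MAP = 1.000

ℓ'(θ) = 14/θ − 10 − 4θ. Setting this to zero and multiplying by θ: 4θ² + 10θ − 14 = 0.
θ = (−10 + √(10² + 4·4·14)) / (2·4) = (−10 + √324) / 8 = (−10 + 18)/8 = 1.
ℓ''(θ) = −14/θ² − 4 < 0, confirming a maximum.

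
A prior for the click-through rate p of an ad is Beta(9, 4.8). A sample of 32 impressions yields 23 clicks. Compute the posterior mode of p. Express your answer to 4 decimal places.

Prior: Beta(9, 4.8).
Data: 23 successes in 32 trials. The binomial likelihood contributes p^23(1−p)^9, so the posterior is Beta(9+23, 4.8+9) = Beta(32, 13.8).
For Beta(a, b) with a, b > 1 the mode is (a−1)/(a+b−2) = 31/43.8 ≈ 0.7078.

p̂_MAP = 0.7078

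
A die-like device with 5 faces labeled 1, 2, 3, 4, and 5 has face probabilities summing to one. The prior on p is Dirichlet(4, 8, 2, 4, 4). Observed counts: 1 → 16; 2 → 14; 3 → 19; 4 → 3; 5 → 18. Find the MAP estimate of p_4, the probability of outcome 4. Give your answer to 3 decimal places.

The posterior is Dirichlet(αᵢ + nᵢ) = Dirichlet(20, 22, 21, 7, 22).
For a Dirichlet(a₁,…,a_K) with all aᵢ > 1, the mode has j-th component (aⱼ − 1)/(Σaᵢ − K).
Here Σaᵢ = 92 and K = 5, so p_4 = (7 − 1)/(92 − 5) = 6/87 ≈ 0.069.

MAP estimate: 0.069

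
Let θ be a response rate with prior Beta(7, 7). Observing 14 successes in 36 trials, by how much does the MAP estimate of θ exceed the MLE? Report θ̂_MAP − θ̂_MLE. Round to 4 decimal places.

MAP − MLE = 0.0278

Posterior is Beta(21, 29); MAP = (21−1)/(50−2) = 20/48 ≈ 0.41667.
MLE ignores the prior: θ̂_MLE = k/n = 14/36 ≈ 0.38889.
Difference = 20/48 − 14/36 = 1/36 ≈ 0.0278.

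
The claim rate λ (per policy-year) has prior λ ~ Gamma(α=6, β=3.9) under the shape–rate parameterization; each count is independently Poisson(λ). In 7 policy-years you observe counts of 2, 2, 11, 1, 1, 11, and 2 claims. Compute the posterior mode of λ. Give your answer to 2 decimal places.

λ̂_MAP = 3.21

Σxᵢ = 2+2+11+1+1+11+2 = 30, with n = 7.
Posterior ∝ λ^5e^(−3.9λ) · λ^30e^(−7λ) = λ^35e^(−10.9λ), i.e. Gamma(shape=36, rate=10.9).
The mode of a Gamma(a, b) with a ≥ 1 (shape–rate) is (a−1)/b = 35/10.9 ≈ 3.21.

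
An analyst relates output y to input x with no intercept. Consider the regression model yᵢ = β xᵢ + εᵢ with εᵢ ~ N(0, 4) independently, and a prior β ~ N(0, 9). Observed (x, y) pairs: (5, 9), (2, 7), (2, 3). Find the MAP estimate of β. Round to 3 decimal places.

log p(β | y) = −Σ(yᵢ − βxᵢ)²/(2·4) − β²/(2·9) + const.
Setting the derivative to zero: Σxᵢ(yᵢ − βxᵢ)/4 − β/9 = 0, so β = Σxᵢyᵢ / (Σxᵢ² + σ²/τ²).
Σxᵢyᵢ = 5·9 + 2·7 + 2·3 = 65; Σxᵢ² = 33; σ²/τ² = 4/9.
β̂_MAP = 65 / (33 + 4/9) = 65/(301/9) = 585/301 ≈ 1.944.

β̂_MAP = 1.944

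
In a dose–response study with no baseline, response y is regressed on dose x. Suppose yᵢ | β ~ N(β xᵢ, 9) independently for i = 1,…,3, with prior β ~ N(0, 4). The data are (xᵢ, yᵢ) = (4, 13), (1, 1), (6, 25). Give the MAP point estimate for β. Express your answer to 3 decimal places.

log p(β | y) = −Σ(yᵢ − βxᵢ)²/(2·9) − β²/(2·4) + const.
Setting the derivative to zero: Σxᵢ(yᵢ − βxᵢ)/9 − β/4 = 0, so β = Σxᵢyᵢ / (Σxᵢ² + σ²/τ²).
Σxᵢyᵢ = 4·13 + 1·1 + 6·25 = 203; Σxᵢ² = 53; σ²/τ² = 2.25.
β̂_MAP = 203 / (53 + 2.25) = 203/55.25 ≈ 3.674.

β̂_MAP = 3.674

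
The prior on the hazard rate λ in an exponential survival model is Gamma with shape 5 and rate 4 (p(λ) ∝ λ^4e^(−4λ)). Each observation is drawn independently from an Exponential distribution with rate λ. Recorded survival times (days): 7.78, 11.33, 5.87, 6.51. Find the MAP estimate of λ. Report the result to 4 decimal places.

λ̂_MAP = 0.2254

The Exponential(rate=λ) likelihood is ∝ λ^n e^(−λΣtᵢ). Here n = 4 and Σtᵢ = 7.78 + 11.33 + 5.87 + 6.51 = 31.49.
Posterior ∝ λ^4e^(−4λ) · λ^4e^(−31.49λ) = λ^8e^(−35.49λ), i.e. Gamma(9, 35.49).
Mode = (a−1)/b = 8/35.49 ≈ 0.2254.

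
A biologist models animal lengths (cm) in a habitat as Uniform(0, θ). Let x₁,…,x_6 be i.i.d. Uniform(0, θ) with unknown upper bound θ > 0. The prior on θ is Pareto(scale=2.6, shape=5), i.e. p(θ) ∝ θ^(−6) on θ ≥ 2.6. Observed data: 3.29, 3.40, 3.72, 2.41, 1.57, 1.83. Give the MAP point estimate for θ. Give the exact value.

The Uniform(0, θ) likelihood is θ^(−n) for θ ≥ max(xᵢ), zero otherwise. Here max(xᵢ) = 3.72.
Posterior ∝ θ^(−6) · θ^(−6) = θ^(−12) on θ ≥ max(2.6, 3.72) = 3.72.
This density is strictly decreasing in θ, so the posterior mode lies at the lower boundary of the support.

θ̂_MAP = 3.72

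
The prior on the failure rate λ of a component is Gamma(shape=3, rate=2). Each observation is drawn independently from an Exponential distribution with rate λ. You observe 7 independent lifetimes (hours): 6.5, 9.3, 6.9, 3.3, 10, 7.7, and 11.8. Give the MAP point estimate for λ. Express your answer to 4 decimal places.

λ̂_MAP = 0.1565

The Exponential(rate=λ) likelihood is ∝ λ^n e^(−λΣtᵢ). Here n = 7 and Σtᵢ = 6.5 + 9.3 + 6.9 + 3.3 + 10 + 7.7 + 11.8 = 55.5.
Posterior ∝ λ^2e^(−2λ) · λ^7e^(−55.5λ) = λ^9e^(−57.5λ), i.e. Gamma(10, 57.5).
Mode = (a−1)/b = 9/57.5 ≈ 0.1565.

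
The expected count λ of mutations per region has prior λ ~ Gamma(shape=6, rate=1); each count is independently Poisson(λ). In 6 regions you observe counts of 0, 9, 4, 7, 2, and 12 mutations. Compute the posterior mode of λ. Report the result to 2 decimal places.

λ̂_MAP = 5.57

Σxᵢ = 0+9+4+7+2+12 = 34, with n = 6.
Posterior ∝ λ^5e^(−1λ) · λ^34e^(−6λ) = λ^39e^(−7λ), i.e. Gamma(shape=40, rate=7).
The mode of a Gamma(a, b) with a ≥ 1 (shape–rate) is (a−1)/b = 39/7 ≈ 5.57.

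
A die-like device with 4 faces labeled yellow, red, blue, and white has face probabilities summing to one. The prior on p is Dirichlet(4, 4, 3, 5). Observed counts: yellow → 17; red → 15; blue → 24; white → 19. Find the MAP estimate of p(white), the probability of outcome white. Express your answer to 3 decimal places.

MAP estimate of p(white) = 0.264

The posterior is Dirichlet(αᵢ + nᵢ) = Dirichlet(21, 19, 27, 24).
For a Dirichlet(a₁,…,a_K) with all aᵢ > 1, the mode has j-th component (aⱼ − 1)/(Σaᵢ − K).
Here Σaᵢ = 91 and K = 4, so p(white) = (24 − 1)/(91 − 4) = 23/87 ≈ 0.264.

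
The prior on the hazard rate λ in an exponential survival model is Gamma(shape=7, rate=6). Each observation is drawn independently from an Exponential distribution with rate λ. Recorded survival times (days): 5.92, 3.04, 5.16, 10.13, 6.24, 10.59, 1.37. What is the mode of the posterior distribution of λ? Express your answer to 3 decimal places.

The Exponential(rate=λ) likelihood is ∝ λ^n e^(−λΣtᵢ). Here n = 7 and Σtᵢ = 5.92 + 3.04 + 5.16 + 10.13 + 6.24 + 10.59 + 1.37 = 42.45.
Posterior ∝ λ^6e^(−6λ) · λ^7e^(−42.45λ) = λ^13e^(−48.45λ), i.e. Gamma(14, 48.45).
Mode = (a−1)/b = 13/48.45 ≈ 0.268.

λ̂_MAP = 0.268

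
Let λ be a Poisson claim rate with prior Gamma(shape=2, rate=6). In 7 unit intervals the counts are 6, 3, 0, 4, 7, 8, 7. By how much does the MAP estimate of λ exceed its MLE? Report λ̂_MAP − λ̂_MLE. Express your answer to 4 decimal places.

MAP − MLE = -2.2308

Σxᵢ = 35. Posterior is Gamma(37, 13); MAP = (37−1)/13 = 36/13 ≈ 2.76923.
MLE = x̄ = 35/7 ≈ 5.00000.
Difference = 36/13 − 35/7 = -29/13 ≈ -2.2308.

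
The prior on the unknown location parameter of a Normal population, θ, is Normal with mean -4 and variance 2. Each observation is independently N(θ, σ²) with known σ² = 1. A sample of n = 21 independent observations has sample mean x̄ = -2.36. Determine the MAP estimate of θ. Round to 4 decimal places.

θ̂_MAP = -2.3981

n = 21, x̄ = -2.36.
For a Normal prior and Normal likelihood with known variance, the posterior is Normal; its mode equals its mean, the precision-weighted average.
Prior precision 1/σ₀² = 1/2 = 0.5; data precision n/σ² = 21/1 = 21.
θ̂ = (0.5·(-4) + 21·(-2.36)) / (0.5 + 21) = (-51.56)/21.5 = -2578/1075 ≈ -2.3981.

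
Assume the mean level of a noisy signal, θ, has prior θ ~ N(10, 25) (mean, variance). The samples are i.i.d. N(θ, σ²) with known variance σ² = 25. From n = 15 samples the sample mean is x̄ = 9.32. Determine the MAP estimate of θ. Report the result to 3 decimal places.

θ̂_MAP = 9.363

n = 15, x̄ = 9.32.
For a Normal prior and Normal likelihood with known variance, the posterior is Normal; its mode equals its mean, the precision-weighted average.
Prior precision 1/σ₀² = 1/25 = 0.04; data precision n/σ² = 15/25 = 0.6.
θ̂ = (0.04·10 + 0.6·9.32) / (0.04 + 0.6) = 5.992/0.64 = 9.3625 ≈ 9.363.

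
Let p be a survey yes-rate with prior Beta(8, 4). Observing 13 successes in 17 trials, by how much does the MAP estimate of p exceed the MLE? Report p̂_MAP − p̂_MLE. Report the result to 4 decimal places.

Posterior is Beta(21, 8); MAP = (21−1)/(29−2) = 20/27 ≈ 0.74074.
MLE ignores the prior: p̂_MLE = k/n = 13/17 ≈ 0.76471.
Difference = 20/27 − 13/17 = -11/459 ≈ -0.0240.

MAP − MLE = -0.0240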